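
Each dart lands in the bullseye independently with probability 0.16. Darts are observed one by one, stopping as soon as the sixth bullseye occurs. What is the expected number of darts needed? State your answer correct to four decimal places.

37.5000

Y = total darts until the sixth success; negative binomial with r=6, p=0.16.
E[Y] = r / p = 6 / 0.16 = 37.500000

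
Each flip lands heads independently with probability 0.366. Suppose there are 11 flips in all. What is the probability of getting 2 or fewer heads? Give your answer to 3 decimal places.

0.171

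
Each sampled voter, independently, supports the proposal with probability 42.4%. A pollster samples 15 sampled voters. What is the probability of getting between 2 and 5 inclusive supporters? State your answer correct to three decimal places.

0.328

X ~ Binomial(15, 0.424); P(2 ≤ X ≤ 5) = Σ C(15,k) p^k (1−p)^(15−k) over k:
  k=2: C(15,2)·0.424^2·0.576^13 = 0.01450
  k=3: C(15,3)·0.424^3·0.576^12 = 0.04626
  k=4: C(15,4)·0.424^4·0.576^11 = 0.10215
  k=5: C(15,5)·0.424^5·0.576^10 = 0.16543
Total = 0.32834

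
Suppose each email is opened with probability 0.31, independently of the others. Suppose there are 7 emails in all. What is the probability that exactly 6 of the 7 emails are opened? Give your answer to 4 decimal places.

0.0043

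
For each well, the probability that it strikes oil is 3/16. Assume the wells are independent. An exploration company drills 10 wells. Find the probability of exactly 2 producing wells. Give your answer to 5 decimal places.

0.30047

X ~ Binomial(n=10, p=0.1875).
P(X=2) = C(10,2) · p^2 · (1−p)^8
= 45 · 0.035156 · 0.18993 = 0.3004706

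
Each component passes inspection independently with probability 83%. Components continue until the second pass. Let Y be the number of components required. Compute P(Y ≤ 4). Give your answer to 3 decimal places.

Finishing within 4 components ⇔ at least 2 successes in the first 4. With X ~ Binomial(4, 0.83), P(Y ≤ 4) = 1 − P(X ≤ 1).
  k=0: C(4,0)·0.83^0·0.17^4 = 0.00084
  k=1: C(4,1)·0.83^1·0.17^3 = 0.01631
1 − 0.01715 = 0.98285

0.983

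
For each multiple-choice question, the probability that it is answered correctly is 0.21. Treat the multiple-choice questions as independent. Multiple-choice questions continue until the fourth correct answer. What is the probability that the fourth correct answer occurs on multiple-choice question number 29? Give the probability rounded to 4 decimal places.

0.0176

Y = trial on which the fourth success occurs; negative binomial, r=4, p=0.21.
P(Y=29) = C(28,3) · p^4 · (1−p)^25
= 3276 · 0.0019448 · 0.0027585 = 0.017575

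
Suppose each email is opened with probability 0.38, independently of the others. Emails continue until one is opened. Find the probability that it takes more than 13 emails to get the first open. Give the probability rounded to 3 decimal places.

Y = number of emails to the first success; geometric, p = 0.38.
P(Y > 13) = P(first 13 all fail) = (1−p)^13 = 0.00200

0.002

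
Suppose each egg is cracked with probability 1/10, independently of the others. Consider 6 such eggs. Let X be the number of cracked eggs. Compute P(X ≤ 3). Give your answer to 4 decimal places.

X ~ Binomial(6, 0.10); P(X ≤ 3) = Σ C(6,k) p^k (1−p)^(6−k) over k:
  k=0: C(6,0)·0.10^0·0.90^6 = 0.531441
  k=1: C(6,1)·0.10^1·0.90^5 = 0.354294
  k=2: C(6,2)·0.10^2·0.90^4 = 0.098415
  k=3: C(6,3)·0.10^3·0.90^3 = 0.014580
Total = 0.998730

0.9987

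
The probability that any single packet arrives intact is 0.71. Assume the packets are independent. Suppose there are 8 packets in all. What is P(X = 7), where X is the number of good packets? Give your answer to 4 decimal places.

0.2110

X ~ Binomial(n=8, p=0.71).
P(X=7) = C(8,7) · p^7 · (1−p)^1
= 8 · 0.090951 · 0.29 = 0.211007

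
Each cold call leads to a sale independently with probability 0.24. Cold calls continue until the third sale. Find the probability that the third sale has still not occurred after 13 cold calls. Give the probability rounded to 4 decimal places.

0.3636

Needing more than 13 cold calls ⇔ fewer than 3 successes in the first 13. With X ~ Binomial(13, 0.24), P(Y > 13) = P(X ≤ 2).
  k=0: C(13,0)·0.24^0·0.76^13 = 0.028221
  k=1: C(13,1)·0.24^1·0.76^12 = 0.115856
  k=2: C(13,2)·0.24^2·0.76^11 = 0.219516
P(X ≤ 2) = 0.363593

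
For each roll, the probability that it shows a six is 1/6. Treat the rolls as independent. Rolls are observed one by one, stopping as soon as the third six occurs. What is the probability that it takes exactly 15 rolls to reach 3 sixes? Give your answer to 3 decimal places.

0.047

Y = trial on which the third success occurs; negative binomial, r=3, p=0.166667.
P(Y=15) = C(14,2) · p^3 · (1−p)^12
= 91 · 0.0046296 · 0.11216 = 0.04725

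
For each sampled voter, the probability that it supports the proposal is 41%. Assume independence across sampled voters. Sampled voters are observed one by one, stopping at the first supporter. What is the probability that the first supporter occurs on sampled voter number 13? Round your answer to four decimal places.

0.0007

Geometric (trials to first success), p = 0.41.
P(Y = 13) = (1−p)^12 · p = 0.0017792 · 0.41 = 0.000729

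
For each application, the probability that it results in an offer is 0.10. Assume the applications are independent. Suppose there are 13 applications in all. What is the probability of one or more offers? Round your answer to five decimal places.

P(at least one) = 1 − P(none) = 1 − (1 − 0.10)^13
= 1 − 0.2541866 = 0.7458134

0.74581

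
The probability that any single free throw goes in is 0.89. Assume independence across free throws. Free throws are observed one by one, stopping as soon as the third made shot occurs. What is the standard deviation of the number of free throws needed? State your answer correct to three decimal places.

Y = total free throws until the third success; negative binomial with r=3, p=0.89.
SD(Y) = √[r(1−p)/p²] = √(0.41661) = 0.64546

0.645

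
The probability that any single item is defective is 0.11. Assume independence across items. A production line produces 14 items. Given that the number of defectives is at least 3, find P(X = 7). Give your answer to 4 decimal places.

X ~ Binomial(14, 0.11). Want P(X=7 | X≥3) = P(X=7) / P(X≥3).
P(X=7) = C(14,7)·0.11^7·0.89^7 = 0.000296
P(X≥3) = 1 − 0.195641 − 0.338525 − 0.271961 = 0.193873
Ratio = 0.000296 / 0.193873 = 0.001526

0.0015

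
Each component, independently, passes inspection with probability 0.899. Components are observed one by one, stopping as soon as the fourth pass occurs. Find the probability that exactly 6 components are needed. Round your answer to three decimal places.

Y = trial on which the fourth success occurs; negative binomial, r=4, p=0.899.
P(Y=6) = C(5,3) · p^4 · (1−p)^2
= 10 · 0.65319 · 0.010201 = 0.06663

0.067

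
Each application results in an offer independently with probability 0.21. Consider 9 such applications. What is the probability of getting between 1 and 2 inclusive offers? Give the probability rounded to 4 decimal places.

X ~ Binomial(9, 0.21); P(1 ≤ X ≤ 2) = Σ C(9,k) p^k (1−p)^(9−k) over k:
  k=1: C(9,1)·0.21^1·0.79^8 = 0.286734
  k=2: C(9,2)·0.21^2·0.79^7 = 0.304881
Total = 0.591615

0.5916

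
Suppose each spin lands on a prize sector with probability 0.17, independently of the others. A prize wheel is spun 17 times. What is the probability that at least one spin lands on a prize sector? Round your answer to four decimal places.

0.9579

P(at least one) = 1 − P(none) = 1 − (1 − 0.17)^17
= 1 − 0.042104 = 0.957896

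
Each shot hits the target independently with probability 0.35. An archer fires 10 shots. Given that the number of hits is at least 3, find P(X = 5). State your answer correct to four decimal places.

X ~ Binomial(10, 0.35). Want P(X=5 | X≥3) = P(X=5) / P(X≥3).
P(X=5) = C(10,5)·0.35^5·0.65^5 = 0.153570
P(X≥3) = 1 − 0.013463 − 0.072492 − 0.175653 = 0.738393
Ratio = 0.153570 / 0.738393 = 0.207979

0.2080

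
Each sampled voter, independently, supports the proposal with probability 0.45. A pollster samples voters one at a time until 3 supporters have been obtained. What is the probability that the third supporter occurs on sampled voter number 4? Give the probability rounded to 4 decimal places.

0.1504

Y = trial on which the third success occurs; negative binomial, r=3, p=0.45.
P(Y=4) = C(3,2) · p^3 · (1−p)^1
= 3 · 0.091125 · 0.55 = 0.150356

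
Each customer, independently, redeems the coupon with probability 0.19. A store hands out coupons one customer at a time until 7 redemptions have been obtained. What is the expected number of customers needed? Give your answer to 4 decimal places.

36.8421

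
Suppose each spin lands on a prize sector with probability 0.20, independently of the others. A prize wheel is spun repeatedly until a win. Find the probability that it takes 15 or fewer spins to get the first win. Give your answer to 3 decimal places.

0.965

Y = number of spins to the first success; geometric, p = 0.20.
P(Y ≤ 15) = 1 − (1−p)^15 = 1 − 0.03518 = 0.96482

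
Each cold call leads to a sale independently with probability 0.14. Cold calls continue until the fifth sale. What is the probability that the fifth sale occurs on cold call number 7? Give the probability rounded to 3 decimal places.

Y = trial on which the fifth success occurs; negative binomial, r=5, p=0.14.
P(Y=7) = C(6,4) · p^5 · (1−p)^2
= 15 · 5.3782e-05 · 0.7396 = 0.00060

0.001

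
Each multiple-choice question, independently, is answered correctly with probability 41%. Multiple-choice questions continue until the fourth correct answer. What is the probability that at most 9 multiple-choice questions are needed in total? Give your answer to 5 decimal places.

Finishing within 9 multiple-choice questions ⇔ at least 4 successes in the first 9. With X ~ Binomial(9, 0.41), P(Y ≤ 9) = 1 − P(X ≤ 3).
  k=0: C(9,0)·0.41^0·0.59^9 = 0.0086630
  k=1: C(9,1)·0.41^1·0.59^8 = 0.0541804
  k=2: C(9,2)·0.41^2·0.59^7 = 0.1506032
  k=3: C(9,3)·0.41^3·0.59^6 = 0.2441985
1 − 0.4576451 = 0.5423549

0.54235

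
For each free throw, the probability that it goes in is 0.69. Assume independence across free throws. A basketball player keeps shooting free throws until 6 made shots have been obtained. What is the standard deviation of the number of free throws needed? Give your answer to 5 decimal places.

Y = total free throws until the sixth success; negative binomial with r=6, p=0.69.
SD(Y) = √[r(1−p)/p²] = √(3.9067423) = 1.9765481

1.97655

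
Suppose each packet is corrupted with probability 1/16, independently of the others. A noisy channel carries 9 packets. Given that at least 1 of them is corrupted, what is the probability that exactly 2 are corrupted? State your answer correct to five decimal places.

0.20316

X ~ Binomial(9, 0.0625). Want P(X=2 | X≥1) = P(X=2) / P(X≥1).
P(X=2) = C(9,2)·0.0625^2·0.9375^7 = 0.0895079
P(X≥1) = 1 − 0.5594245 = 0.4405755
Ratio = 0.0895079 / 0.4405755 = 0.2031614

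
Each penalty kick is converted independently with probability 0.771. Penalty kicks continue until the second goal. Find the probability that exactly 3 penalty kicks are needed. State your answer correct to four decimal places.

Y = trial on which the second success occurs; negative binomial, r=2, p=0.771.
P(Y=3) = C(2,1) · p^2 · (1−p)^1
= 2 · 0.59444 · 0.229 = 0.272254

0.2723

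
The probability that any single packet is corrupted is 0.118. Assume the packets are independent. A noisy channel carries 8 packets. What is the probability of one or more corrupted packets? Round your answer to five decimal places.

0.63377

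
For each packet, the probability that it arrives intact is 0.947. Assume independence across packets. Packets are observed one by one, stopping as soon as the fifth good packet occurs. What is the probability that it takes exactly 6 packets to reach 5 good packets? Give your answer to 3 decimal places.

0.202

Y = trial on which the fifth success occurs; negative binomial, r=5, p=0.947.
P(Y=6) = C(5,4) · p^5 · (1−p)^1
= 5 · 0.76164 · 0.053 = 0.20183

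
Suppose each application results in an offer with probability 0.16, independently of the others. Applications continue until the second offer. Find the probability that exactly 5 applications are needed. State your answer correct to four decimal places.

Y = trial on which the second success occurs; negative binomial, r=2, p=0.16.
P(Y=5) = C(4,1) · p^2 · (1−p)^3
= 4 · 0.0256 · 0.5927 = 0.060693

0.0607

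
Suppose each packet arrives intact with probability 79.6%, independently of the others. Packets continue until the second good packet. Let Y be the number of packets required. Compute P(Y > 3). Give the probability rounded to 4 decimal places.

0.1079

Needing more than 3 packets ⇔ fewer than 2 successes in the first 3. With X ~ Binomial(3, 0.796), P(Y > 3) = P(X ≤ 1).
  k=0: C(3,0)·0.796^0·0.204^3 = 0.008490
  k=1: C(3,1)·0.796^1·0.204^2 = 0.099379
P(X ≤ 1) = 0.107869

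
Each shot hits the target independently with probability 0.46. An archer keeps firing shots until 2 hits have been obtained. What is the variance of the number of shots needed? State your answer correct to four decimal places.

5.1040

Y = total shots until the second success; negative binomial with r=2, p=0.46.
Var(Y) = r(1−p)/p² = 2·0.54 / 0.46² = 5.103970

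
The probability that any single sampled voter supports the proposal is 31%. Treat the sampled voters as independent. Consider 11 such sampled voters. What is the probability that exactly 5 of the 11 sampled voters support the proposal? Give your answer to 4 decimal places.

X ~ Binomial(n=11, p=0.31).
P(X=5) = C(11,5) · p^5 · (1−p)^6
= 462 · 0.0028629 · 0.10792 = 0.142740

0.1427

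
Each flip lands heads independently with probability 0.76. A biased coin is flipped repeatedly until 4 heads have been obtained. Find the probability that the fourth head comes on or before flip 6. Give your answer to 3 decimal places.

Finishing within 6 flips ⇔ at least 4 successes in the first 6. With X ~ Binomial(6, 0.76), P(Y ≤ 6) = 1 − P(X ≤ 3).
  k=0: C(6,0)·0.76^0·0.24^6 = 0.00019
  k=1: C(6,1)·0.76^1·0.24^5 = 0.00363
  k=2: C(6,2)·0.76^2·0.24^4 = 0.02875
  k=3: C(6,3)·0.76^3·0.24^3 = 0.12137
1 − 0.15394 = 0.84606

0.846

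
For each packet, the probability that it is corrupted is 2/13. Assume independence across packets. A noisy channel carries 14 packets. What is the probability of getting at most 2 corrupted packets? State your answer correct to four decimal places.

0.6321

X ~ Binomial(14, 0.153846); P(X ≤ 2) = Σ C(14,k) p^k (1−p)^(14−k) over k:
  k=0: C(14,0)·0.153846^0·0.846154^14 = 0.096447
  k=1: C(14,1)·0.153846^1·0.846154^13 = 0.245503
  k=2: C(14,2)·0.153846^2·0.846154^12 = 0.290139
Total = 0.632089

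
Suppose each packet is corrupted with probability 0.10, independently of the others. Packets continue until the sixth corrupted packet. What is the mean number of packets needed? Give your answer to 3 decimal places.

Y = total packets until the sixth success; negative binomial with r=6, p=0.10.
E[Y] = r / p = 6 / 0.10 = 60.00000

60.000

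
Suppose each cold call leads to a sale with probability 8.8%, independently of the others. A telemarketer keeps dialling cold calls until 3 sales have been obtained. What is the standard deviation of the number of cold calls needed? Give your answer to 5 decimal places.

18.79643

Y = total cold calls until the third success; negative binomial with r=3, p=0.088.
SD(Y) = √[r(1−p)/p²] = √(353.3057851) = 18.7964301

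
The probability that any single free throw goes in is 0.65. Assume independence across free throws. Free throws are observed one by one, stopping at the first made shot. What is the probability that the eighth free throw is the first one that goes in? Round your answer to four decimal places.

0.0004

Geometric (trials to first success), p = 0.65.
P(Y = 8) = (1−p)^7 · p = 0.00064339 · 0.65 = 0.000418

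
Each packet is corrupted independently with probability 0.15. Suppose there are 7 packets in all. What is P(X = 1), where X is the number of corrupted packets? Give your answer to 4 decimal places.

0.3960

X ~ Binomial(n=7, p=0.15).
P(X=1) = C(7,1) · p^1 · (1−p)^6
= 7 · 0.15 · 0.37715 = 0.396007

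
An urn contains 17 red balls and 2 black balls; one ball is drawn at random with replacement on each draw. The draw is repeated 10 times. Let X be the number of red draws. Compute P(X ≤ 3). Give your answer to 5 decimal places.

0.00001

X ~ Binomial(10, 0.894737); P(X ≤ 3) = Σ C(10,k) p^k (1−p)^(10−k) over k:
  k=0: C(10,0)·0.894737^0·0.105263^10 = 0.0000000
  k=1: C(10,1)·0.894737^1·0.105263^9 = 0.0000000
  k=2: C(10,2)·0.894737^2·0.105263^8 = 0.0000005
  k=3: C(10,3)·0.894737^3·0.105263^7 = 0.0000123
Total = 0.0000129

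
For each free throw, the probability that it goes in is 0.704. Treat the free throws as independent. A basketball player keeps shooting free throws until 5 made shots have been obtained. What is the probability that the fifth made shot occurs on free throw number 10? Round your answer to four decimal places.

Y = trial on which the fifth success occurs; negative binomial, r=5, p=0.704.
P(Y=10) = C(9,4) · p^5 · (1−p)^5
= 126 · 0.17293 · 0.0022723 = 0.049510

0.0495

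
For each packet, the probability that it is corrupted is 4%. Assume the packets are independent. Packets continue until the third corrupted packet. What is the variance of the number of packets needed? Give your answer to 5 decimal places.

1800.00000

Y = total packets until the third success; negative binomial with r=3, p=0.04.
Var(Y) = r(1−p)/p² = 3·0.96 / 0.04² = 1800.0000000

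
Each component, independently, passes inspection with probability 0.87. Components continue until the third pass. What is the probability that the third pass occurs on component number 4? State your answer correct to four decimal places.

0.2568

Y = trial on which the third success occurs; negative binomial, r=3, p=0.87.
P(Y=4) = C(3,2) · p^3 · (1−p)^1
= 3 · 0.6585 · 0.13 = 0.256816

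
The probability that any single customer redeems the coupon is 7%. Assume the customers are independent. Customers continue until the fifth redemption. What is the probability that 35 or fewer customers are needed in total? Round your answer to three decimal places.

0.095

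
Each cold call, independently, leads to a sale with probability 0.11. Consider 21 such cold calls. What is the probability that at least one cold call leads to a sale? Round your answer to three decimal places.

0.913

P(at least one) = 1 − P(none) = 1 − (1 − 0.11)^21
= 1 − 0.08653 = 0.91347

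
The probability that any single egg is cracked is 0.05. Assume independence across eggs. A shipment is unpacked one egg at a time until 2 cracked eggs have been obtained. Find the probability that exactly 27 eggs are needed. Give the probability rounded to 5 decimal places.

0.01803

Y = trial on which the second success occurs; negative binomial, r=2, p=0.05.
P(Y=27) = C(26,1) · p^2 · (1−p)^25
= 26 · 0.0025 · 0.27739 = 0.0180303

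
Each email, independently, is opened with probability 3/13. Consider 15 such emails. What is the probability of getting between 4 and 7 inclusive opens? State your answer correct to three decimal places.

0.457

X ~ Binomial(15, 0.230769); P(4 ≤ X ≤ 7) = Σ C(15,k) p^k (1−p)^(15−k) over k:
  k=4: C(15,4)·0.230769^4·0.769231^11 = 0.21601
  k=5: C(15,5)·0.230769^5·0.769231^10 = 0.14256
  k=6: C(15,6)·0.230769^6·0.769231^9 = 0.07128
  k=7: C(15,7)·0.230769^7·0.769231^8 = 0.02749
Total = 0.45735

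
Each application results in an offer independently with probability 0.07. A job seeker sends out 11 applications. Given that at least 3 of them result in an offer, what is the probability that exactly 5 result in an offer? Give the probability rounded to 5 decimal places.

X ~ Binomial(11, 0.07). Want P(X=5 | X≥3) = P(X=5) / P(X≥3).
P(X=5) = C(11,5)·0.07^5·0.93^6 = 0.0005024
P(X≥3) = 1 − 0.4501035 − 0.3726664 − 0.1402508 = 0.0369793
Ratio = 0.0005024 / 0.0369793 = 0.0135854

0.01359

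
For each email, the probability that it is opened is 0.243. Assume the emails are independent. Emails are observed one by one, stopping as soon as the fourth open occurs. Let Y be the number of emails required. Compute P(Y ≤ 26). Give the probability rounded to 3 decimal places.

Finishing within 26 emails ⇔ at least 4 successes in the first 26. With X ~ Binomial(26, 0.243), P(Y ≤ 26) = 1 − P(X ≤ 3).
  k=0: C(26,0)·0.243^0·0.757^26 = 0.00072
  k=1: C(26,1)·0.243^1·0.757^25 = 0.00600
  k=2: C(26,2)·0.243^2·0.757^24 = 0.02407
  k=3: C(26,3)·0.243^3·0.757^23 = 0.06180
1 − 0.09258 = 0.90742

0.907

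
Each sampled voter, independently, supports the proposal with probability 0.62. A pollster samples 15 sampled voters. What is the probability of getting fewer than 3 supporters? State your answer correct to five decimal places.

X ~ Binomial(15, 0.62); P(X ≤ 2) = Σ C(15,k) p^k (1−p)^(15−k) over k:
  k=0: C(15,0)·0.62^0·0.38^15 = 0.0000005
  k=1: C(15,1)·0.62^1·0.38^14 = 0.0000122
  k=2: C(15,2)·0.62^2·0.38^13 = 0.0001390
Total = 0.0001517

0.00015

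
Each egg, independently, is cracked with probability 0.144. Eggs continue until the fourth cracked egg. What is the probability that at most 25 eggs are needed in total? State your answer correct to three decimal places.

0.495

Finishing within 25 eggs ⇔ at least 4 successes in the first 25. With X ~ Binomial(25, 0.144), P(Y ≤ 25) = 1 − P(X ≤ 3).
  k=0: C(25,0)·0.144^0·0.856^25 = 0.02050
  k=1: C(25,1)·0.144^1·0.856^24 = 0.08623
  k=2: C(25,2)·0.144^2·0.856^23 = 0.17408
  k=3: C(25,3)·0.144^3·0.856^22 = 0.22451
1 − 0.50533 = 0.49467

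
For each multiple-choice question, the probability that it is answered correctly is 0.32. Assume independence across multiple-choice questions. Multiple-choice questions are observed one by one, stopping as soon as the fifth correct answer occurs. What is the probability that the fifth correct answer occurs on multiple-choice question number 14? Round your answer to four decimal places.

Y = trial on which the fifth success occurs; negative binomial, r=5, p=0.32.
P(Y=14) = C(13,4) · p^5 · (1−p)^9
= 715 · 0.0033554 · 0.031087 = 0.074582

0.0746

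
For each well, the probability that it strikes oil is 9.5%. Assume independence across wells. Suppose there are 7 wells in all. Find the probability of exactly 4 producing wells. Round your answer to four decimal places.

0.0021

X ~ Binomial(n=7, p=0.095).
P(X=4) = C(7,4) · p^4 · (1−p)^3
= 35 · 8.1451e-05 · 0.74122 = 0.002113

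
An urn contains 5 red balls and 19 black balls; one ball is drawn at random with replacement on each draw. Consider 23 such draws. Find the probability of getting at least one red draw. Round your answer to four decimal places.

0.9954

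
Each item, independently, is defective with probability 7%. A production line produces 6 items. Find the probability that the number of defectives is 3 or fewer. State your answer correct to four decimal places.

0.9997

X ~ Binomial(6, 0.07); P(X ≤ 3) = Σ C(6,k) p^k (1−p)^(6−k) over k:
  k=0: C(6,0)·0.07^0·0.93^6 = 0.646990
  k=1: C(6,1)·0.07^1·0.93^5 = 0.292189
  k=2: C(6,2)·0.07^2·0.93^4 = 0.054982
  k=3: C(6,3)·0.07^3·0.93^3 = 0.005518
Total = 0.999679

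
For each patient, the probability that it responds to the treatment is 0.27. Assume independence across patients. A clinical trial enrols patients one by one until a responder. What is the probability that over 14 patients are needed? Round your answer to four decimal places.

0.0122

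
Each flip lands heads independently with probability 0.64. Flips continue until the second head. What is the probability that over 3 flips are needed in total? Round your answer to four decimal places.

0.2955

Needing more than 3 flips ⇔ fewer than 2 successes in the first 3. With X ~ Binomial(3, 0.64), P(Y > 3) = P(X ≤ 1).
  k=0: C(3,0)·0.64^0·0.36^3 = 0.046656
  k=1: C(3,1)·0.64^1·0.36^2 = 0.248832
P(X ≤ 1) = 0.295488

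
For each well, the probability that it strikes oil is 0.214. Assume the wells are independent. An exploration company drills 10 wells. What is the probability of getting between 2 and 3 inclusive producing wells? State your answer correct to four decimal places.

0.5182

X ~ Binomial(10, 0.214); P(2 ≤ X ≤ 3) = Σ C(10,k) p^k (1−p)^(10−k) over k:
  k=2: C(10,2)·0.214^2·0.786^8 = 0.300207
  k=3: C(10,3)·0.214^3·0.786^7 = 0.217962
Total = 0.518169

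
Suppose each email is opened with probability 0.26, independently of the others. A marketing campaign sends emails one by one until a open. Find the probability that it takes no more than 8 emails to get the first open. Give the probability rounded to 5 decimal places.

0.91008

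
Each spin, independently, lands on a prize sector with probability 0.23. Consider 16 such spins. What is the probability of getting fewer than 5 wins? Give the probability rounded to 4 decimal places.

0.7009

X ~ Binomial(16, 0.23); P(X ≤ 4) = Σ C(16,k) p^k (1−p)^(16−k) over k:
  k=0: C(16,0)·0.23^0·0.77^16 = 0.015270
  k=1: C(16,1)·0.23^1·0.77^15 = 0.072981
  k=2: C(16,2)·0.23^2·0.77^14 = 0.163496
  k=3: C(16,3)·0.23^3·0.77^13 = 0.227903
  k=4: C(16,4)·0.23^4·0.77^12 = 0.221244
Total = 0.700895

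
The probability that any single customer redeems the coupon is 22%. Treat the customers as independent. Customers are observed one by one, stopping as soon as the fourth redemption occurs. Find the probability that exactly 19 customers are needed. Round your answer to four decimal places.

0.0460

Y = trial on which the fourth success occurs; negative binomial, r=4, p=0.22.
P(Y=19) = C(18,3) · p^4 · (1−p)^15
= 816 · 0.0023426 · 0.024067 = 0.046004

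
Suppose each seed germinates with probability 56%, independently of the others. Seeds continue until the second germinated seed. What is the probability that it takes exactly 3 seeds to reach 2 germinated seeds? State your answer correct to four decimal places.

0.2760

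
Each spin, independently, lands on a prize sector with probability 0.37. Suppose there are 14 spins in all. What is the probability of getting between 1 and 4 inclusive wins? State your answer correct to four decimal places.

0.3606

X ~ Binomial(14, 0.37); P(1 ≤ X ≤ 4) = Σ C(14,k) p^k (1−p)^(14−k) over k:
  k=1: C(14,1)·0.37^1·0.63^13 = 0.012757
  k=2: C(14,2)·0.37^2·0.63^12 = 0.048700
  k=3: C(14,3)·0.37^3·0.63^11 = 0.114407
  k=4: C(14,4)·0.37^4·0.63^10 = 0.184776
Total = 0.360641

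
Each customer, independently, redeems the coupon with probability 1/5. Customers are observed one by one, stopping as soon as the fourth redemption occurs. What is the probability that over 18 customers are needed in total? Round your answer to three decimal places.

Needing more than 18 customers ⇔ fewer than 4 successes in the first 18. With X ~ Binomial(18, 0.20), P(Y > 18) = P(X ≤ 3).
  k=0: C(18,0)·0.20^0·0.80^18 = 0.01801
  k=1: C(18,1)·0.20^1·0.80^17 = 0.08106
  k=2: C(18,2)·0.20^2·0.80^16 = 0.17226
  k=3: C(18,3)·0.20^3·0.80^15 = 0.22968
P(X ≤ 3) = 0.50103

0.501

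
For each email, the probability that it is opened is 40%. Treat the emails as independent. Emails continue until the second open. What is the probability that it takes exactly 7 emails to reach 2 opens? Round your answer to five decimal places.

0.07465

Y = trial on which the second success occurs; negative binomial, r=2, p=0.40.
P(Y=7) = C(6,1) · p^2 · (1−p)^5
= 6 · 0.16 · 0.07776 = 0.0746496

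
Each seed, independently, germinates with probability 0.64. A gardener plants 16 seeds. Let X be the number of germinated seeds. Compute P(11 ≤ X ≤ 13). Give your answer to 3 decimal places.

0.418

X ~ Binomial(16, 0.64); P(11 ≤ X ≤ 13) = Σ C(16,k) p^k (1−p)^(16−k) over k:
  k=11: C(16,11)·0.64^11·0.36^5 = 0.19488
  k=12: C(16,12)·0.64^12·0.36^4 = 0.14436
  k=13: C(16,13)·0.64^13·0.36^3 = 0.07897
Total = 0.41821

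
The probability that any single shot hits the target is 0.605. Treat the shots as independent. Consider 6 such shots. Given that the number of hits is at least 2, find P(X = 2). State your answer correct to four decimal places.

0.1390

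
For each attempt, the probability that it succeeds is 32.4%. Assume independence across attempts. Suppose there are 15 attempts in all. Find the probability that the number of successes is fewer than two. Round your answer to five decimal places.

0.02304

X ~ Binomial(15, 0.324); P(X ≤ 1) = Σ C(15,k) p^k (1−p)^(15−k) over k:
  k=0: C(15,0)·0.324^0·0.676^15 = 0.0028132
  k=1: C(15,1)·0.324^1·0.676^14 = 0.0202251
Total = 0.0230383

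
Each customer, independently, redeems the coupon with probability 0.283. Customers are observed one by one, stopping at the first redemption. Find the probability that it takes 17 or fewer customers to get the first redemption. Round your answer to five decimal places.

0.99650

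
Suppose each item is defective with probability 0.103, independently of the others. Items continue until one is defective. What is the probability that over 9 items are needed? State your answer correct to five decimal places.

0.37595

Y = number of items to the first success; geometric, p = 0.103.
P(Y > 9) = P(first 9 all fail) = (1−p)^9 = 0.3759516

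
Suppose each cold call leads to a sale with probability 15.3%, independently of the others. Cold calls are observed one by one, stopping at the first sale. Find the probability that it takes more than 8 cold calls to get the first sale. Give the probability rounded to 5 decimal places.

0.26489

Y = number of cold calls to the first success; geometric, p = 0.153.
P(Y > 8) = P(first 8 all fail) = (1−p)^8 = 0.2648910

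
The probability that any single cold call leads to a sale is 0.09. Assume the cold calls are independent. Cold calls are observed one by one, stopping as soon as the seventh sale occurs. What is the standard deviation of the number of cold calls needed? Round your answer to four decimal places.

Y = total cold calls until the seventh success; negative binomial with r=7, p=0.09.
SD(Y) = √[r(1−p)/p²] = √(786.419753) = 28.043177

28.0432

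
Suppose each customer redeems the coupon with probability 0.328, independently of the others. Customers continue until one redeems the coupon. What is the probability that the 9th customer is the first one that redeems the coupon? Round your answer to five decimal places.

Geometric (trials to first success), p = 0.328.
P(Y = 9) = (1−p)^8 · p = 0.041587 · 0.328 = 0.0136404

0.01364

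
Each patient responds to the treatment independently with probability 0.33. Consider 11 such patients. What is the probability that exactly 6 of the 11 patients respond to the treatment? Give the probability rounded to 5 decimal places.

0.08056

X ~ Binomial(n=11, p=0.33).
P(X=6) = C(11,6) · p^6 · (1−p)^5
= 462 · 0.0012915 · 0.13501 = 0.0805563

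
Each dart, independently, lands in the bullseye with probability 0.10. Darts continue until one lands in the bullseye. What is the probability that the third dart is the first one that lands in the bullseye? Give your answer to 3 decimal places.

Geometric (trials to first success), p = 0.10.
P(Y = 3) = (1−p)^2 · p = 0.81 · 0.10 = 0.08100

0.081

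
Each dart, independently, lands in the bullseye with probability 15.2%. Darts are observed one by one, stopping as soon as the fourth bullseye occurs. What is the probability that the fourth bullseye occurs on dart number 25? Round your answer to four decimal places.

0.0339

Y = trial on which the fourth success occurs; negative binomial, r=4, p=0.152.
P(Y=25) = C(24,3) · p^4 · (1−p)^21
= 2024 · 0.00053379 · 0.031355 = 0.033876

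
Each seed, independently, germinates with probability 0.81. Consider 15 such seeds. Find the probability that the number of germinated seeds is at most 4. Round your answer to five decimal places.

0.00001

X ~ Binomial(15, 0.81); P(X ≤ 4) = Σ C(15,k) p^k (1−p)^(15−k) over k:
  k=0: C(15,0)·0.81^0·0.19^15 = 0.0000000
  k=1: C(15,1)·0.81^1·0.19^14 = 0.0000000
  k=2: C(15,2)·0.81^2·0.19^13 = 0.0000000
  k=3: C(15,3)·0.81^3·0.19^12 = 0.0000005
  k=4: C(15,4)·0.81^4·0.19^11 = 0.0000068
Total = 0.0000074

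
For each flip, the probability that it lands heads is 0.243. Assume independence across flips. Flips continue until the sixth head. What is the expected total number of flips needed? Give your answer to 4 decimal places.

Y = total flips until the sixth success; negative binomial with r=6, p=0.243.
E[Y] = r / p = 6 / 0.243 = 24.691358

24.6914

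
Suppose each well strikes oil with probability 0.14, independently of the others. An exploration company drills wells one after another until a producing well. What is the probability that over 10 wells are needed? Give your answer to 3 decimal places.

Y = number of wells to the first success; geometric, p = 0.14.
P(Y > 10) = P(first 10 all fail) = (1−p)^10 = 0.22130

0.221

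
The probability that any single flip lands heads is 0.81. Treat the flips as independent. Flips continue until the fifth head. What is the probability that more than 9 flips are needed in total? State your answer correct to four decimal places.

0.0158

Needing more than 9 flips ⇔ fewer than 5 successes in the first 9. With X ~ Binomial(9, 0.81), P(Y > 9) = P(X ≤ 4).
  k=0: C(9,0)·0.81^0·0.19^9 = 0.000000
  k=1: C(9,1)·0.81^1·0.19^8 = 0.000012
  k=2: C(9,2)·0.81^2·0.19^7 = 0.000211
  k=3: C(9,3)·0.81^3·0.19^6 = 0.002100
  k=4: C(9,4)·0.81^4·0.19^5 = 0.013430
P(X ≤ 4) = 0.015754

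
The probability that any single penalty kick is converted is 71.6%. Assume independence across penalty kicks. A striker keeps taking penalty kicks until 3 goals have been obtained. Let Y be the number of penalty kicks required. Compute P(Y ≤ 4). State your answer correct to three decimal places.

Finishing within 4 penalty kicks ⇔ at least 3 successes in the first 4. With X ~ Binomial(4, 0.716), P(Y ≤ 4) = 1 − P(X ≤ 2).
  k=0: C(4,0)·0.716^0·0.284^4 = 0.00651
  k=1: C(4,1)·0.716^1·0.284^3 = 0.06560
  k=2: C(4,2)·0.716^2·0.284^2 = 0.24809
1 − 0.32020 = 0.67980

0.680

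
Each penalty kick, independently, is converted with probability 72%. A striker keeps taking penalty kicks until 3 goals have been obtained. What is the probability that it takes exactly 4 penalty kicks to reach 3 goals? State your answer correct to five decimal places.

0.31353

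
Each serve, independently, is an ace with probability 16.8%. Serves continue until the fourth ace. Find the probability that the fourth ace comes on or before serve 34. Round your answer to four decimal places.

0.8461

Finishing within 34 serves ⇔ at least 4 successes in the first 34. With X ~ Binomial(34, 0.168), P(Y ≤ 34) = 1 − P(X ≤ 3).
  k=0: C(34,0)·0.168^0·0.832^34 = 0.001924
  k=1: C(34,1)·0.168^1·0.832^33 = 0.013209
  k=2: C(34,2)·0.168^2·0.832^32 = 0.044008
  k=3: C(34,3)·0.168^3·0.832^31 = 0.094786
1 − 0.153926 = 0.846074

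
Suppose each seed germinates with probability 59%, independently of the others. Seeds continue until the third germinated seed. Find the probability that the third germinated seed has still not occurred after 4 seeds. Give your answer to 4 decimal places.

Needing more than 4 seeds ⇔ fewer than 3 successes in the first 4. With X ~ Binomial(4, 0.59), P(Y > 4) = P(X ≤ 2).
  k=0: C(4,0)·0.59^0·0.41^4 = 0.028258
  k=1: C(4,1)·0.59^1·0.41^3 = 0.162654
  k=2: C(4,2)·0.59^2·0.41^2 = 0.351094
P(X ≤ 2) = 0.542005

0.5420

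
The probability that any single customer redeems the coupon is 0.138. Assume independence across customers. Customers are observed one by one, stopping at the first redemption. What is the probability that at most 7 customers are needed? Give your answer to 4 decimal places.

0.6464

Y = number of customers to the first success; geometric, p = 0.138.
P(Y ≤ 7) = 1 − (1−p)^7 = 1 − 0.353631 = 0.646369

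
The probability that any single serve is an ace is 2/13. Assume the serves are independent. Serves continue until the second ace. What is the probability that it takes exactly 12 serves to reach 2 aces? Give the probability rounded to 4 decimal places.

0.0490

Y = trial on which the second success occurs; negative binomial, r=2, p=0.153846.
P(Y=12) = C(11,1) · p^2 · (1−p)^10
= 11 · 0.023669 · 0.18815 = 0.048985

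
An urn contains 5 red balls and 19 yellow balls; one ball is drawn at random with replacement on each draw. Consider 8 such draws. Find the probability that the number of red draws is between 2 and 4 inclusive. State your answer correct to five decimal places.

0.50844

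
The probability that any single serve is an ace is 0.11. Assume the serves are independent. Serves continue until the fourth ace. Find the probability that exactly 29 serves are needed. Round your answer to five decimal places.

0.02604

Y = trial on which the fourth success occurs; negative binomial, r=4, p=0.11.
P(Y=29) = C(28,3) · p^4 · (1−p)^25
= 3276 · 0.00014641 · 0.054294 = 0.0260414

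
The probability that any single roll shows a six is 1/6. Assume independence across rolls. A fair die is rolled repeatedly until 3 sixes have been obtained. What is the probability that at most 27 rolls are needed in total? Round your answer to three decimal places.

0.851

Finishing within 27 rolls ⇔ at least 3 successes in the first 27. With X ~ Binomial(27, 0.166667), P(Y ≤ 27) = 1 − P(X ≤ 2).
  k=0: C(27,0)·0.166667^0·0.833333^27 = 0.00728
  k=1: C(27,1)·0.166667^1·0.833333^26 = 0.03931
  k=2: C(27,2)·0.166667^2·0.833333^25 = 0.10221
1 − 0.14879 = 0.85121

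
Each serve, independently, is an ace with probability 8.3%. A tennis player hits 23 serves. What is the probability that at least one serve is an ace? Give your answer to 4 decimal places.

0.8637

P(at least one) = 1 − P(none) = 1 − (1 − 0.083)^23
= 1 − 0.136300 = 0.863700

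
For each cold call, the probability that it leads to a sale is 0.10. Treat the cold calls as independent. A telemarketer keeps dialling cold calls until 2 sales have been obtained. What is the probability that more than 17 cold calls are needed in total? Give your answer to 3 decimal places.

0.482

Needing more than 17 cold calls ⇔ fewer than 2 successes in the first 17. With X ~ Binomial(17, 0.10), P(Y > 17) = P(X ≤ 1).
  k=0: C(17,0)·0.10^0·0.90^17 = 0.16677
  k=1: C(17,1)·0.10^1·0.90^16 = 0.31501
P(X ≤ 1) = 0.48179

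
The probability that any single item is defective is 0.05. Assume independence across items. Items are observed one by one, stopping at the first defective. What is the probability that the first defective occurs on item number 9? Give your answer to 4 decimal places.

Geometric (trials to first success), p = 0.05.
P(Y = 9) = (1−p)^8 · p = 0.66342 · 0.05 = 0.033171

0.0332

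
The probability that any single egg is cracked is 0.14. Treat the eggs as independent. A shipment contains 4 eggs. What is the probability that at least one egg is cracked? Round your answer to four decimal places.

0.4530

P(at least one) = 1 − P(none) = 1 − (1 − 0.14)^4
= 1 − 0.547008 = 0.452992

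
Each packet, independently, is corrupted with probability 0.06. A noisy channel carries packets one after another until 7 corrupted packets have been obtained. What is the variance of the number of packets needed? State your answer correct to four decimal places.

Y = total packets until the seventh success; negative binomial with r=7, p=0.06.
Var(Y) = r(1−p)/p² = 7·0.94 / 0.06² = 1827.777778

1827.7778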